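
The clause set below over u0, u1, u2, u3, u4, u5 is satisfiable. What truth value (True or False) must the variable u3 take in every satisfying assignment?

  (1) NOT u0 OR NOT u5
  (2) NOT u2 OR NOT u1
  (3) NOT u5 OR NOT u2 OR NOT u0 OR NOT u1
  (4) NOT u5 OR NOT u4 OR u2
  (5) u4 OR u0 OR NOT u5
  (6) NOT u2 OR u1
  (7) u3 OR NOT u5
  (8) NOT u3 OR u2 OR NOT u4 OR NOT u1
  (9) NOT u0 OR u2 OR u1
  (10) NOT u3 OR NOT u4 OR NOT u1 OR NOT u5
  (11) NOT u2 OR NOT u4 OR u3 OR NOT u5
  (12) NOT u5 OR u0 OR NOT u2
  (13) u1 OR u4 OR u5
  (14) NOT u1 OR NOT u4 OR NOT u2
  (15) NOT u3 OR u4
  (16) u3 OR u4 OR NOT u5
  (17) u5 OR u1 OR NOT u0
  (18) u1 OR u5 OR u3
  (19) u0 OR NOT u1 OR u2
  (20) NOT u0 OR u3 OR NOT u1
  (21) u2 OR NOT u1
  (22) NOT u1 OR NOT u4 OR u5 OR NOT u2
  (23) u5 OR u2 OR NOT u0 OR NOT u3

True

Suppose u3 = false.
From the singleton clause (NOT u5), u5 = false.
From the singleton clause (u1), u1 = true.
From the singleton clause (NOT u2), u2 = false.
That conflicts with the unit clause (u2).
So every satisfying assignment has u3 = True.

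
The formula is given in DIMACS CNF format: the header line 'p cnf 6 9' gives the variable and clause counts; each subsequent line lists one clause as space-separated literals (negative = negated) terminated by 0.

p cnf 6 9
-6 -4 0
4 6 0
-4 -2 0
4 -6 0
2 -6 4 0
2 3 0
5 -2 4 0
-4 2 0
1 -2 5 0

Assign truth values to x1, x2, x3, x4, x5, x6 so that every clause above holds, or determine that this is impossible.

UNSATISFIABLE

Try x6 = False.
(x4) alone gives x4 = True.
(¬x2) alone gives x2 = False.
Now (x2) is unsatisfied and unit — conflict.
That branch fails; take x6 = True instead.
(¬x4) alone gives x4 = False.
Now (x4) is unsatisfied and unit — conflict.
Neither x6 = True nor x6 = False works.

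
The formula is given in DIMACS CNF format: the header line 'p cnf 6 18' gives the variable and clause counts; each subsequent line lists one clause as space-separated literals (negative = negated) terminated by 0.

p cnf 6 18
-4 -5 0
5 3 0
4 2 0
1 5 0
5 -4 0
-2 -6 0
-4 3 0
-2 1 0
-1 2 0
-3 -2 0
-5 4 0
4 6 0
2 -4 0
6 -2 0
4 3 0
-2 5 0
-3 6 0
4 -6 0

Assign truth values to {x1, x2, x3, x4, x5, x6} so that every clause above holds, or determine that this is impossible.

Try x4 = False.
Unit clause (x2) forces x2 = True.
Unit clause (¬x6) forces x6 = False.
Now (x6) is unsatisfied and unit — conflict.
That branch fails; take x4 = True instead.
Unit clause (¬x5) forces x5 = False.
Now (x5) is unsatisfied and unit — conflict.
Neither x4 = True nor x4 = False works.

UNSATISFIABLE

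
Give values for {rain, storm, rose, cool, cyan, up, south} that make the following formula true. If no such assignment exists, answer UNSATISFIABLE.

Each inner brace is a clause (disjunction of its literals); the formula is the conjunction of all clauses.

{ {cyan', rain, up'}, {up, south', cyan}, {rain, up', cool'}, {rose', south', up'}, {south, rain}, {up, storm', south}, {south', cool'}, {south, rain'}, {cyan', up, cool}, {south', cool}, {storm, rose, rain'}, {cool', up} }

Try south = 1.
Unit clause (cool') forces cool = 0.
But (cool) is also a unit clause — contradiction.
Backtrack on south: now try south = 0.
Unit clause (rain) forces rain = 1.
But (rain') is also a unit clause — contradiction.
Either choice for south ends in contradiction.

UNSATISFIABLE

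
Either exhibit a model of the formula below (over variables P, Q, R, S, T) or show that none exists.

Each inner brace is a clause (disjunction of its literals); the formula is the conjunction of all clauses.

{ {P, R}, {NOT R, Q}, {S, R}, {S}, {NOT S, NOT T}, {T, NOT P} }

P ↦ false; Q ↦ true; R ↦ true; S ↦ true; T ↦ false

From the singleton clause (S), S = true.
From the singleton clause (NOT T), T = false.
From the singleton clause (NOT P), P = false.
From the singleton clause (R), R = true.
From the singleton clause (Q), Q = true.
This assignment satisfies each clause.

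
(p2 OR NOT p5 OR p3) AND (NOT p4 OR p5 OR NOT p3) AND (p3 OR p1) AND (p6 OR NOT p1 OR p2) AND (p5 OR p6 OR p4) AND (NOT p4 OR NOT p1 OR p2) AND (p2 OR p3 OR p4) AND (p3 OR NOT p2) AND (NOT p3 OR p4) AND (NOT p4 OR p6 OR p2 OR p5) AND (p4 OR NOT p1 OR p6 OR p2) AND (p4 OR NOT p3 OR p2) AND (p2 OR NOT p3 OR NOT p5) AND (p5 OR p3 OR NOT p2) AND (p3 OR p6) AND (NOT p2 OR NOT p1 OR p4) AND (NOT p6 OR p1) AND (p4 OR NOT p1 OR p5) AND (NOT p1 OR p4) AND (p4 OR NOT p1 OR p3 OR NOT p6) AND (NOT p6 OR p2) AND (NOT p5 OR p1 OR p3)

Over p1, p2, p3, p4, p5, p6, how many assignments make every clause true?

There are 2^6 = 64 truth assignments over (p1, p2, p3, p4, p5, p6).
Split on p4. With p4 = true, the clauses containing p4 are satisfied and NOT p4 drops from the rest; 3 of the 2^5 = 32 assignments to the other variables satisfy what remains.
With p4 = false, by the same count on the reduced clause set, 0 assignments work.
(One model: p1=F, p2=T, p3=T, p4=T, p5=T, p6=F.)
Total: 3 + 0 = 3.

3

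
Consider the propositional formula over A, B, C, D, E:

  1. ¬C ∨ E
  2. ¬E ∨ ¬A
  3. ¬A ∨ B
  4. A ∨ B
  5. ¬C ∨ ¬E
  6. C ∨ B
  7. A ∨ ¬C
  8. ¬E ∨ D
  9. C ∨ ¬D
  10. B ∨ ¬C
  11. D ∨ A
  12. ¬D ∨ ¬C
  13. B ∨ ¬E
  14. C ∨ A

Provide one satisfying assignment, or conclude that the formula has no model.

A=True, B=True, C=False, D=False, E=False

Suppose C = False.
Unit clause (B) forces B = True.
Unit clause (¬D) forces D = False.
Unit clause (¬E) forces E = False.
Unit clause (A) forces A = True.
This assignment satisfies each clause.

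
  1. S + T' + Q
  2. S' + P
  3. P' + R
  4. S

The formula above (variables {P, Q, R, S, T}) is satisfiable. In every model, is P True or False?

True

Suppose P = 0.
(S') alone gives S = 0.
But (S) is also a unit clause — contradiction.
So every satisfying assignment has P = True.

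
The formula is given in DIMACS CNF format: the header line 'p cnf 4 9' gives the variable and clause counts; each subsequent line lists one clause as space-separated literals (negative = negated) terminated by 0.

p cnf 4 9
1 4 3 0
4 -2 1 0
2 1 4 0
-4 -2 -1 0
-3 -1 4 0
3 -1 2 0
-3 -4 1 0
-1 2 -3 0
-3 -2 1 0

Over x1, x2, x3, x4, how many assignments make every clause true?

3

There are 2^4 = 16 truth assignments over (x1, x2, x3, x4).
Check each against the 9 clauses (columns in the order x1, x2, x3, x4):
  F F F F  ✗ fails (x1 ∨ x4 ∨ x3)
  F F F T  ✓ satisfies all
  F F T F  ✗ fails (x2 ∨ x1 ∨ x4)
  F F T T  ✗ fails (¬x3 ∨ ¬x4 ∨ x1)
  F T F F  ✗ fails (x1 ∨ x4 ∨ x3)
  F T F T  ✓ satisfies all
  F T T F  ✗ fails (x4 ∨ ¬x2 ∨ x1)
  F T T T  ✗ fails (¬x3 ∨ ¬x4 ∨ x1)
  T F F F  ✗ fails (x3 ∨ ¬x1 ∨ x2)
  T F F T  ✗ fails (x3 ∨ ¬x1 ∨ x2)
  T F T F  ✗ fails (¬x3 ∨ ¬x1 ∨ x4)
  T F T T  ✗ fails (¬x1 ∨ x2 ∨ ¬x3)
  T T F F  ✓ satisfies all
  T T F T  ✗ fails (¬x4 ∨ ¬x2 ∨ ¬x1)
  T T T F  ✗ fails (¬x3 ∨ ¬x1 ∨ x4)
  T T T T  ✗ fails (¬x4 ∨ ¬x2 ∨ ¬x1)
3 of the 16 rows are models.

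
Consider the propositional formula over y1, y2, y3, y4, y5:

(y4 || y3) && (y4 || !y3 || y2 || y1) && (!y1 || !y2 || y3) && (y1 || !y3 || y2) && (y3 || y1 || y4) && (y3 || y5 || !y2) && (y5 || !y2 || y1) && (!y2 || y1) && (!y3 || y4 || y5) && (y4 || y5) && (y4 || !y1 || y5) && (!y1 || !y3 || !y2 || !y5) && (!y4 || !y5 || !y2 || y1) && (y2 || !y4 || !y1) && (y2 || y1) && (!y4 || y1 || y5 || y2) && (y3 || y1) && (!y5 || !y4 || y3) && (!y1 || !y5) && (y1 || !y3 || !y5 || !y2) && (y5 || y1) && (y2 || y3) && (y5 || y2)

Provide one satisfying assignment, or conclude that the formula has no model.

y1 ↦ true; y2 ↦ true; y3 ↦ true; y4 ↦ true; y5 ↦ false

Try y4 = true.
Try y2 = true.
The clause (y1) is unit, so y1 = true.
The clause (y3) is unit, so y3 = true.
The clause (!y5) is unit, so y5 = false.
This assignment satisfies each clause.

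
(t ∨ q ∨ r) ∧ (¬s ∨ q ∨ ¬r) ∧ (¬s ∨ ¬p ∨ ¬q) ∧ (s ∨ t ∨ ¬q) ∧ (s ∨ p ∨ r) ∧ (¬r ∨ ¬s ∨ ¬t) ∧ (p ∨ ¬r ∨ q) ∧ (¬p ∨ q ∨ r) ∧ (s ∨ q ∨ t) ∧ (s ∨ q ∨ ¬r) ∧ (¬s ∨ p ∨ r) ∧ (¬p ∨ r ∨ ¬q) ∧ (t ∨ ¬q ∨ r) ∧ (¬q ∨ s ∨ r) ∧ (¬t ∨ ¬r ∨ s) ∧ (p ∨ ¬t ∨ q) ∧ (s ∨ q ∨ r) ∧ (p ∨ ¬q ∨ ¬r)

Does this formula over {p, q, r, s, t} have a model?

Branch on t: set t = True.
Branch on r: set r = False.
Branch on s: set s = True.
(p) alone gives p = True.
(¬q) alone gives q = False.
Now (q) is unsatisfied and unit — conflict.
So s must be the other value — set s = False.
(p) alone gives p = True.
(q) alone gives q = True.
Now (¬q) is unsatisfied and unit — conflict.
Both values of s lead to a conflict.
So r must be the other value — set r = True.
(¬s) alone gives s = False.
Now (s) is unsatisfied and unit — conflict.
Both values of r lead to a conflict.
So t must be the other value — set t = False.
Branch on q: set q = True.
(s) alone gives s = True.
(¬p) alone gives p = False.
(r) alone gives r = True.
Now (¬r) is unsatisfied and unit — conflict.
So q must be the other value — set q = False.
(r) alone gives r = True.
(¬s) alone gives s = False.
Now (s) is unsatisfied and unit — conflict.
Both values of q lead to a conflict.
Both values of t lead to a conflict.
No assignment satisfies every clause.

No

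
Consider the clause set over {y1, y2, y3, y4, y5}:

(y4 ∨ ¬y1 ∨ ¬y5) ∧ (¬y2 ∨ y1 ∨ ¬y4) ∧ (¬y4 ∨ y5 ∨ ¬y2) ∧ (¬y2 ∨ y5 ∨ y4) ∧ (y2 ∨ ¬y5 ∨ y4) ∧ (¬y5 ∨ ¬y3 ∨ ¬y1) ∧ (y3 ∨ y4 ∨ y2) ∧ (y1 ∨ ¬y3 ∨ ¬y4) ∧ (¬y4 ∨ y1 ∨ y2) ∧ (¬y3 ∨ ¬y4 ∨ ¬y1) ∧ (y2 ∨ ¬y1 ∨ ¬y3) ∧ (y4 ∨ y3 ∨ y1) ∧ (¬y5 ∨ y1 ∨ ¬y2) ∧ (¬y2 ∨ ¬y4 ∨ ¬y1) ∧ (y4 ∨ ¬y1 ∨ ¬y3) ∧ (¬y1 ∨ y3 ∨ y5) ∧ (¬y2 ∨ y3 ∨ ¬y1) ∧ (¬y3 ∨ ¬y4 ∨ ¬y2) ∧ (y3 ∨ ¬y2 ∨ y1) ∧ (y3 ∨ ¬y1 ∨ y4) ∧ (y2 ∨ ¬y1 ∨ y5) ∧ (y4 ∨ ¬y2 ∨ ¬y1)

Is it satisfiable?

Branch on y4: set y4 = False.
Branch on y1: set y1 = False.
From the singleton clause (y3), y3 = True.
Branch on y2: set y2 = False.
From the singleton clause (¬y5), y5 = False.
All clauses are satisfied.
A satisfying assignment: y1 ↦ False,  y2 ↦ False,  y3 ↦ True,  y4 ↦ False,  y5 ↦ False.

Yes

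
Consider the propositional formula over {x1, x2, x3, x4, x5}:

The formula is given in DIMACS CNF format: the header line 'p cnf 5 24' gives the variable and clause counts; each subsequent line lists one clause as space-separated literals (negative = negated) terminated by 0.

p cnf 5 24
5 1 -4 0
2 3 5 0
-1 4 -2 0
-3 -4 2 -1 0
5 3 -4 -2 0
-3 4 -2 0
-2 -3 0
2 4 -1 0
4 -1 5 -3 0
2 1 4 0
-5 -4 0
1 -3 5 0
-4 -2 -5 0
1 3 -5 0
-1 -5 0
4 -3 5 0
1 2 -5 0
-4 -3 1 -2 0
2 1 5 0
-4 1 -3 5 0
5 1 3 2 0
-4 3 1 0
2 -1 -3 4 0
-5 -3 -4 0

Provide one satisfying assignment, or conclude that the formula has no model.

x1: False,  x2: True,  x3: False,  x4: False,  x5: False

Branch on x2: set x2 = True.
Unit clause (¬x3) forces x3 = False.
Branch on x1: set x1 = False.
Unit clause (¬x5) forces x5 = False.
Unit clause (¬x4) forces x4 = False.
Every clause now holds.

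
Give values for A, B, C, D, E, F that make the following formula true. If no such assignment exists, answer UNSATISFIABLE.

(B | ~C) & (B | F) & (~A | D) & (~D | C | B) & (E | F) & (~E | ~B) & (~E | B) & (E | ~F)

Case B = 1:
(~E) alone gives E = 0.
(F) alone gives F = 1.
Now (~F) is unsatisfied and unit — conflict.
Undo B and try B = 0.
(~C) alone gives C = 0.
(F) alone gives F = 1.
(~D) alone gives D = 0.
(~A) alone gives A = 0.
(~E) alone gives E = 0.
Now (E) is unsatisfied and unit — conflict.
Either choice for B ends in contradiction.

UNSATISFIABLE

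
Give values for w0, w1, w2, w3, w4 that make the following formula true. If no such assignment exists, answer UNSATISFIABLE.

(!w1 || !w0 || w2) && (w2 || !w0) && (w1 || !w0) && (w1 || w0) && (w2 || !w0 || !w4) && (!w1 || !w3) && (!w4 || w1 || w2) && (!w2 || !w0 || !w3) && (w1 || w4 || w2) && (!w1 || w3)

UNSATISFIABLE

Try w2 = true.
Try w1 = true.
From the singleton clause (!w3), w3 = false.
Now (w3) is unsatisfied and unit — conflict.
Backtrack on w1: now try w1 = false.
From the singleton clause (!w0), w0 = false.
Now (w0) is unsatisfied and unit — conflict.
Both values of w1 lead to a conflict.
Backtrack on w2: now try w2 = false.
From the singleton clause (!w0), w0 = false.
From the singleton clause (w1), w1 = true.
From the singleton clause (!w3), w3 = false.
Now (w3) is unsatisfied and unit — conflict.
Both values of w2 lead to a conflict.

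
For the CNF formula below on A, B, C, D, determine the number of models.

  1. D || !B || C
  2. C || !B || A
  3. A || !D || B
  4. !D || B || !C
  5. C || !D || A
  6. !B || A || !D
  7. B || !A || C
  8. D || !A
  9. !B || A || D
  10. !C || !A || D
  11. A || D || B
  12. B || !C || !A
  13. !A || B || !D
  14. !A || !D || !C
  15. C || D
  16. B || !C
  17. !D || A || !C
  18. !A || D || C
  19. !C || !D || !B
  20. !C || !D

1

There are 2^4 = 16 truth assignments over (A, B, C, D).
Check each against the 20 clauses (columns in the order A, B, C, D):
  F F F F  ✗ fails (A || D || B)
  F F F T  ✗ fails (A || !D || B)
  F F T F  ✗ fails (A || D || B)
  F F T T  ✗ fails (A || !D || B)
  F T F F  ✗ fails (D || !B || C)
  F T F T  ✗ fails (C || !B || A)
  F T T F  ✗ fails (!B || A || D)
  F T T T  ✗ fails (!B || A || !D)
  T F F F  ✗ fails (B || !A || C)
  T F F T  ✗ fails (B || !A || C)
  T F T F  ✗ fails (D || !A)
  T F T T  ✗ fails (!D || B || !C)
  T T F F  ✗ fails (D || !B || C)
  T T F T  ✓ satisfies all
  T T T F  ✗ fails (D || !A)
  T T T T  ✗ fails (!A || !D || !C)
1 of the 16 rows is a model.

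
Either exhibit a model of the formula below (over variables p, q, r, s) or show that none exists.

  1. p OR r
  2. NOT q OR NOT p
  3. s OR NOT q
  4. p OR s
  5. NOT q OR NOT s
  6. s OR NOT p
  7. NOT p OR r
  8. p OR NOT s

Case p = true:
(NOT q) alone gives q = false.
(s) alone gives s = true.
(r) alone gives r = true.
This assignment satisfies each clause.

p: true; q: false; r: true; s: true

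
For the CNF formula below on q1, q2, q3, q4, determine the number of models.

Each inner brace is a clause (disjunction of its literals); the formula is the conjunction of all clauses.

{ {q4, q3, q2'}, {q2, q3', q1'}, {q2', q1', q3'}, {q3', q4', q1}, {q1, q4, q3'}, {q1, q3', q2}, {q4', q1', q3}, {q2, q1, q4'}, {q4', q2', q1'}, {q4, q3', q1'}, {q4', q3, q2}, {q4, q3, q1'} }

2

There are 2^4 = 16 truth assignments over (q1, q2, q3, q4).
Split on q3. With q3 = 1, the clauses containing q3 are satisfied and q3' drops from the rest; 0 of the 2^3 = 8 assignments to the other variables satisfy what remains.
With q3 = 0, by the same count on the reduced clause set, 2 assignments work.
Total: 0 + 2 = 2.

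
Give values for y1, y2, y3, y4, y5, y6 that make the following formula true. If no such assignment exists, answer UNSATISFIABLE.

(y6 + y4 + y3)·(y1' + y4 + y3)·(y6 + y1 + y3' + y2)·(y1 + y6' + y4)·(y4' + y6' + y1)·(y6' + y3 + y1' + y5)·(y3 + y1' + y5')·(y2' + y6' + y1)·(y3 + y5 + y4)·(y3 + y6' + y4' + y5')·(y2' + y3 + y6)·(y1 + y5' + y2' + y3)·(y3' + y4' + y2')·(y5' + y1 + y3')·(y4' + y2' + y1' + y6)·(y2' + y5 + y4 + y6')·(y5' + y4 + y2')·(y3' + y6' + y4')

Suppose y6 = 0.
Suppose y4 = 1.
Suppose y2 = 0.
Suppose y1 = 1.
Suppose y3 = 0.
Unit clause (y5') forces y5 = 0.
Every clause now holds.

y1=1,  y2=0,  y3=0,  y4=1,  y5=0,  y6=0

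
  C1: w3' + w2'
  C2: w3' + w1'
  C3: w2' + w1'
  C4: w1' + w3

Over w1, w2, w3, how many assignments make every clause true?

There are 2^3 = 8 truth assignments over (w1, w2, w3).
Split on w3. With w3 = 1, the clauses containing w3 are satisfied and w3' drops from the rest; 1 of the 2^2 = 4 assignments to the other variables satisfy what remains.
With w3 = 0, by the same count on the reduced clause set, 2 assignments work.
(One model: w1=F, w2=F, w3=F.)
Total: 1 + 2 = 3.

3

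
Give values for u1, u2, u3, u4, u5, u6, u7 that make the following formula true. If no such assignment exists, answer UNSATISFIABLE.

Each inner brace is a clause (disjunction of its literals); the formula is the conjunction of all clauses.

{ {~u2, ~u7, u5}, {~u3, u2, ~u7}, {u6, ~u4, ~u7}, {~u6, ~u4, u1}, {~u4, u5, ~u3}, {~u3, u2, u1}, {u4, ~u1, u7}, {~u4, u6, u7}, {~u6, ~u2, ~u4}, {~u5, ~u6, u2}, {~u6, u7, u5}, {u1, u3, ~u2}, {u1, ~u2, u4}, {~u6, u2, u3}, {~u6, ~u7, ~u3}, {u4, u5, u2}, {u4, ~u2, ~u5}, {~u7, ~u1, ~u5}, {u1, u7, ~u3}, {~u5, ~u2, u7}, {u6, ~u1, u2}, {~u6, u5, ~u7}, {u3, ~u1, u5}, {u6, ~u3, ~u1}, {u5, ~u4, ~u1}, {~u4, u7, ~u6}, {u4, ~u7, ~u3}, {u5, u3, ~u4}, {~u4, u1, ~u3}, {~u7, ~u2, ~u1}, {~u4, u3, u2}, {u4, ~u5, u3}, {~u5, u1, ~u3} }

Branch on u2: set u2 = 0.
Branch on u3: set u3 = 0.
Unit clause (~u6) forces u6 = 0.
Unit clause (~u1) forces u1 = 0.
Unit clause (~u4) forces u4 = 0.
Unit clause (u5) forces u5 = 1.
That conflicts with the unit clause (~u5).
So u3 must be the other value — set u3 = 1.
Unit clause (~u7) forces u7 = 0.
Unit clause (u1) forces u1 = 1.
Unit clause (u4) forces u4 = 1.
Unit clause (u5) forces u5 = 1.
Unit clause (u6) forces u6 = 1.
That conflicts with the unit clause (~u6).
Neither u3 = 1 nor u3 = 0 works.
So u2 must be the other value — set u2 = 1.
Branch on u7: set u7 = 0.
Unit clause (~u5) forces u5 = 0.
Unit clause (~u6) forces u6 = 0.
Unit clause (~u4) forces u4 = 0.
Unit clause (~u1) forces u1 = 0.
That conflicts with the unit clause (u1).
So u7 must be the other value — set u7 = 1.
Unit clause (u5) forces u5 = 1.
Unit clause (u4) forces u4 = 1.
Unit clause (u6) forces u6 = 1.
That conflicts with the unit clause (~u6).
Neither u7 = 1 nor u7 = 0 works.
Neither u2 = 1 nor u2 = 0 works.

UNSATISFIABLE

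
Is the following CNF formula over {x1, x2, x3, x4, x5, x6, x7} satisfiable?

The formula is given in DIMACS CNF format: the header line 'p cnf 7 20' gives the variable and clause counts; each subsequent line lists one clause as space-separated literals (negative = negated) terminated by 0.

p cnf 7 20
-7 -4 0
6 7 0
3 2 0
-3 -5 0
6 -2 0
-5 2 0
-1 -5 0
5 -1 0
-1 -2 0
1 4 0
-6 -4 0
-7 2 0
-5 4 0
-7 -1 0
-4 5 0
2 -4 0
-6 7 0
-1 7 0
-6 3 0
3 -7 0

No

Branch on x7: set x7 = False.
The clause (x6) is unit, so x6 = True.
Now (¬x6) is unsatisfied and unit — conflict.
So x7 must be the other value — set x7 = True.
The clause (¬x4) is unit, so x4 = False.
The clause (x1) is unit, so x1 = True.
Now (¬x1) is unsatisfied and unit — conflict.
Both values of x7 lead to a conflict.
No assignment satisfies every clause.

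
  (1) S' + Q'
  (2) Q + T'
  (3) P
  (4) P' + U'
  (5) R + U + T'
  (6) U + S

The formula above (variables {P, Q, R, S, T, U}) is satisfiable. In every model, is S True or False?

Suppose S = 0.
From the singleton clause (P), P = 1.
From the singleton clause (U'), U = 0.
But (U) is also a unit clause — contradiction.
So every satisfying assignment has S = True.

True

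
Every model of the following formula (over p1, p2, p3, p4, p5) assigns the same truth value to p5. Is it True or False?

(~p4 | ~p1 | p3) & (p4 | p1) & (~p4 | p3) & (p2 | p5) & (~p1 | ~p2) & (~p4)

Suppose p5 = 0.
(p2) alone gives p2 = 1.
(~p1) alone gives p1 = 0.
(p4) alone gives p4 = 1.
But (~p4) is also a unit clause — contradiction.
So every satisfying assignment has p5 = True.

True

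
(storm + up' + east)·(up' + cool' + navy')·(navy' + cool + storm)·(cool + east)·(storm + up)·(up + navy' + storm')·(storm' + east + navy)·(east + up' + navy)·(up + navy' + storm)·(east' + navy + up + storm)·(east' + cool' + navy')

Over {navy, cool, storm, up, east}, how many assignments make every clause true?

There are 2^5 = 32 truth assignments over (navy, cool, storm, up, east).
Split on cool. With cool = 1, the clauses containing cool are satisfied and cool' drops from the rest; 3 of the 2^4 = 16 assignments to the other variables satisfy what remains.
With cool = 0, by the same count on the reduced clause set, 4 assignments work.
Total: 3 + 4 = 7.

7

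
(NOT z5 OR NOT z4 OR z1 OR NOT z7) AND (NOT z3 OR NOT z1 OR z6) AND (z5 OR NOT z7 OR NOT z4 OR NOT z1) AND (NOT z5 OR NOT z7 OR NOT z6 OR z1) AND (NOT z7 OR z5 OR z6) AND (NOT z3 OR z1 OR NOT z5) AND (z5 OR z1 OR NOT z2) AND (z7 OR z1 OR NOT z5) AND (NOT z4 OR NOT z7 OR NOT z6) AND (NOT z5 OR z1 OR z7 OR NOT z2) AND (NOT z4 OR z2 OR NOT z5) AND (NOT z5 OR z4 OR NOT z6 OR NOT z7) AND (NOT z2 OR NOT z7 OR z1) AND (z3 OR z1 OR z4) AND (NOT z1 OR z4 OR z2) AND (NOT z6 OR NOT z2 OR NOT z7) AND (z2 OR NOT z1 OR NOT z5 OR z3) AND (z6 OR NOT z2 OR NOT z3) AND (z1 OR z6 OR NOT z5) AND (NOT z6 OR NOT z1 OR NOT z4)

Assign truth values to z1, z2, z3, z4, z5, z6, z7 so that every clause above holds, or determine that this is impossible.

Try z3 = false.
Try z1 = true.
Try z4 = true.
The clause (NOT z6) is unit, so z6 = false.
Try z5 = true.
The clause (z2) is unit, so z2 = true.
All clauses hold; z7 can take either value.

z1=true,  z2=true,  z3=false,  z4=true,  z5=true,  z6=false,  z7=false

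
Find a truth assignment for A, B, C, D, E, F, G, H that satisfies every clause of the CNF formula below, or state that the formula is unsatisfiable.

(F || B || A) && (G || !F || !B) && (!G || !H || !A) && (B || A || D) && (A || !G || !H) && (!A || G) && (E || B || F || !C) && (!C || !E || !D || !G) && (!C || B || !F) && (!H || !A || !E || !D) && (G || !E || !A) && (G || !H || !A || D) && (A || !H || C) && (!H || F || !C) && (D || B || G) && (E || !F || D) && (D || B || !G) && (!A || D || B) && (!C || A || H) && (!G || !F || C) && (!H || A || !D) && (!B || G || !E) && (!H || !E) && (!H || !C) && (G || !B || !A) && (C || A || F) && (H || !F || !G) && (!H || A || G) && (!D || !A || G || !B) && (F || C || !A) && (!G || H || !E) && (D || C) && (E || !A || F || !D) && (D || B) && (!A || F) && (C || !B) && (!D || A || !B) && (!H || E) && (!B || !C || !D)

Try A = false.
Try F = true.
Try G = false.
Unit clause (!B) forces B = false.
Unit clause (D) forces D = true.
Unit clause (!C) forces C = false.
Unit clause (!H) forces H = false.
No clause remains; E is free.

A: false; B: false; C: false; D: true; E: false; F: true; G: false; H: false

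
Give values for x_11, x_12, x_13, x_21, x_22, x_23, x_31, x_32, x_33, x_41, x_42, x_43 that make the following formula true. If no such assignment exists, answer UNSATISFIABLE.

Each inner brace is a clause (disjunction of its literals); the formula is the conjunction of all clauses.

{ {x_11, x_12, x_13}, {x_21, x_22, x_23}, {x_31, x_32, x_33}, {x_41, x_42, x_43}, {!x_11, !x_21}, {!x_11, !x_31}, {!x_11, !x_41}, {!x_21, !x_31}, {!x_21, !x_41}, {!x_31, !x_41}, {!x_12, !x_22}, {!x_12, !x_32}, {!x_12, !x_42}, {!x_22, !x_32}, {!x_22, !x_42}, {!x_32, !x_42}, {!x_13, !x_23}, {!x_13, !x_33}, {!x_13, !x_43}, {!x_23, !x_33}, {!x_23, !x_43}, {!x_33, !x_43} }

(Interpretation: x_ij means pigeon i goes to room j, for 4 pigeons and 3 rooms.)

Suppose x_11 = false.
Suppose x_12 = true.
(!x_22) alone gives x_22 = false.
(!x_32) alone gives x_32 = false.
(!x_42) alone gives x_42 = false.
Suppose x_21 = true.
(!x_31) alone gives x_31 = false.
(x_33) alone gives x_33 = true.
(!x_41) alone gives x_41 = false.
(x_43) alone gives x_43 = true.
But (!x_43) is also a unit clause — contradiction.
That branch fails; take x_21 = false instead.
(x_23) alone gives x_23 = true.
(!x_13) alone gives x_13 = false.
(!x_33) alone gives x_33 = false.
(x_31) alone gives x_31 = true.
(!x_41) alone gives x_41 = false.
(x_43) alone gives x_43 = true.
But (!x_43) is also a unit clause — contradiction.
Neither x_21 = true nor x_21 = false works.
That branch fails; take x_12 = false instead.
(x_13) alone gives x_13 = true.
(!x_23) alone gives x_23 = false.
(!x_33) alone gives x_33 = false.
(!x_43) alone gives x_43 = false.
Suppose x_21 = true.
(!x_31) alone gives x_31 = false.
(x_32) alone gives x_32 = true.
(!x_41) alone gives x_41 = false.
(x_42) alone gives x_42 = true.
But (!x_42) is also a unit clause — contradiction.
That branch fails; take x_21 = false instead.
(x_22) alone gives x_22 = true.
(!x_32) alone gives x_32 = false.
(x_31) alone gives x_31 = true.
(!x_41) alone gives x_41 = false.
(x_42) alone gives x_42 = true.
But (!x_42) is also a unit clause — contradiction.
Neither x_21 = true nor x_21 = false works.
Neither x_12 = true nor x_12 = false works.
That branch fails; take x_11 = true instead.
(!x_21) alone gives x_21 = false.
(!x_31) alone gives x_31 = false.
(!x_41) alone gives x_41 = false.
Suppose x_22 = true.
(!x_12) alone gives x_12 = false.
(!x_32) alone gives x_32 = false.
(x_33) alone gives x_33 = true.
(!x_42) alone gives x_42 = false.
(x_43) alone gives x_43 = true.
But (!x_43) is also a unit clause — contradiction.
That branch fails; take x_22 = false instead.
(x_23) alone gives x_23 = true.
(!x_13) alone gives x_13 = false.
(!x_33) alone gives x_33 = false.
(x_32) alone gives x_32 = true.
(!x_12) alone gives x_12 = false.
(!x_42) alone gives x_42 = false.
(x_43) alone gives x_43 = true.
But (!x_43) is also a unit clause — contradiction.
Neither x_22 = true nor x_22 = false works.
Neither x_11 = true nor x_11 = false works.

UNSATISFIABLE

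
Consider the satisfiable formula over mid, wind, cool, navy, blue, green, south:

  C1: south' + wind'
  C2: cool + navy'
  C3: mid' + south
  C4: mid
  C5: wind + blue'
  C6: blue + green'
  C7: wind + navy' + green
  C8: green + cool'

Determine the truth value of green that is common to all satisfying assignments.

Suppose green = 1.
From the singleton clause (mid), mid = 1.
From the singleton clause (south), south = 1.
From the singleton clause (wind'), wind = 0.
From the singleton clause (blue'), blue = 0.
But (blue) is also a unit clause — contradiction.
So every satisfying assignment has green = False.

False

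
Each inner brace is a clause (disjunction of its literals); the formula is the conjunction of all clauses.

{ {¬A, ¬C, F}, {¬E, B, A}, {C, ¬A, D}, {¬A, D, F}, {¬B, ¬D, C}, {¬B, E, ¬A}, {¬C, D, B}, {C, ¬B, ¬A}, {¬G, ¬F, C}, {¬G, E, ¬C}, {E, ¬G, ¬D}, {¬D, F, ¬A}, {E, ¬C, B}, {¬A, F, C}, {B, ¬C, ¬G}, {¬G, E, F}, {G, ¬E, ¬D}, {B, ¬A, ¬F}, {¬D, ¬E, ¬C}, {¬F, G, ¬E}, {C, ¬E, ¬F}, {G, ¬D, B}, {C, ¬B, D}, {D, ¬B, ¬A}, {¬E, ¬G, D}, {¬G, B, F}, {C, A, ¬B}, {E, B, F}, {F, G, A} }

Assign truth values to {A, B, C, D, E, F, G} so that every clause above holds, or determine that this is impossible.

Case A = False:
Case E = False:
Case G = False:
From the singleton clause (F), F = True.
Case C = True:
From the singleton clause (B), B = True.
Every clause is now satisfied; D is unconstrained.

A=False,  B=True,  C=True,  D=True,  E=False,  F=True,  G=False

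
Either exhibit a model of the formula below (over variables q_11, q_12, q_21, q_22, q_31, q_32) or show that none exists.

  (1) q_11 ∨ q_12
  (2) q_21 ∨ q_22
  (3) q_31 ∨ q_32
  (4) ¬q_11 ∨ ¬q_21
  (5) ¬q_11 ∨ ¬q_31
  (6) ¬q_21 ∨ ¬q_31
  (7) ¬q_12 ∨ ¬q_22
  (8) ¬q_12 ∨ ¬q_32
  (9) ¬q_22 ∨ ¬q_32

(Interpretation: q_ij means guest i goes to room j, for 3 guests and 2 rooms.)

UNSATISFIABLE

Suppose q_11 = True.
(¬q_21) alone gives q_21 = False.
(q_22) alone gives q_22 = True.
(¬q_31) alone gives q_31 = False.
(q_32) alone gives q_32 = True.
But (¬q_32) is also a unit clause — contradiction.
Undo q_11 and try q_11 = False.
(q_12) alone gives q_12 = True.
(¬q_22) alone gives q_22 = False.
(q_21) alone gives q_21 = True.
(¬q_31) alone gives q_31 = False.
(q_32) alone gives q_32 = True.
But (¬q_32) is also a unit clause — contradiction.
Both values of q_11 lead to a conflict.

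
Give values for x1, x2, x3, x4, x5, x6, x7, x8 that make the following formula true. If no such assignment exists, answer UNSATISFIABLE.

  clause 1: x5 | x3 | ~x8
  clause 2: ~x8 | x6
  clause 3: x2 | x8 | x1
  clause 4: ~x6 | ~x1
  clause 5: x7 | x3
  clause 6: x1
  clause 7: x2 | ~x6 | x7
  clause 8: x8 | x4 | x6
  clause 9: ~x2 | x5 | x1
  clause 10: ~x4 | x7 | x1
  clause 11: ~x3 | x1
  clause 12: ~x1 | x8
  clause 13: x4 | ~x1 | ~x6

UNSATISFIABLE

(x1) alone gives x1 = 1.
(~x6) alone gives x6 = 0.
(~x8) alone gives x8 = 0.
Now (x8) is unsatisfied and unit — conflict.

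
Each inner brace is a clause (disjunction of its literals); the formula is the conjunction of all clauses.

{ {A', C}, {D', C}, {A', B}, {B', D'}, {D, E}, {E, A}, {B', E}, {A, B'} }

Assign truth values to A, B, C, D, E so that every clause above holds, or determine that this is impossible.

A ↦ 0, B ↦ 0, C ↦ 0, D ↦ 0, E ↦ 1

Case A = 0:
The clause (E) is unit, so E = 1.
The clause (B') is unit, so B = 0.
Case D = 0:
No clause remains; C is free.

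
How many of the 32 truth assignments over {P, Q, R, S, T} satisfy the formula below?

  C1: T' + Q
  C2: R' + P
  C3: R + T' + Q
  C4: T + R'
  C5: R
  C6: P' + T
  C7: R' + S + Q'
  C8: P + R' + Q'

There are 2^5 = 32 truth assignments over (P, Q, R, S, T).
Split on S. With S = 1, the clauses containing S are satisfied and S' drops from the rest; 1 of the 2^4 = 16 assignments to the other variables satisfy what remains.
With S = 0, by the same count on the reduced clause set, 0 assignments work.
Total: 1 + 0 = 1.

1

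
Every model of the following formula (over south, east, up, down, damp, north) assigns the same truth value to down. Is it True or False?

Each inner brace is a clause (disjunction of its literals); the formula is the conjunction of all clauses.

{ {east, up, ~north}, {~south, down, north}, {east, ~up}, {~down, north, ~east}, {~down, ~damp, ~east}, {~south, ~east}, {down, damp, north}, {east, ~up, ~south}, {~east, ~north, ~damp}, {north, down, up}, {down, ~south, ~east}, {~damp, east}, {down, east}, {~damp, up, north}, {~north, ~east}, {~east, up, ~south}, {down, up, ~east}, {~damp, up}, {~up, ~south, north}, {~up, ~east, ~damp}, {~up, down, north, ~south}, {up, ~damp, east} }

True

Suppose down = 0.
From the singleton clause (east), east = 1.
From the singleton clause (~south), south = 0.
From the singleton clause (~north), north = 0.
From the singleton clause (damp), damp = 1.
From the singleton clause (up), up = 1.
That conflicts with the unit clause (~up).
So every satisfying assignment has down = True.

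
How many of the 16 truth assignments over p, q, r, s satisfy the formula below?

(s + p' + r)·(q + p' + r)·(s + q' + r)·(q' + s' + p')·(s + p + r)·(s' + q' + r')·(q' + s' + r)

7

There are 2^4 = 16 truth assignments over (p, q, r, s).
Check each against the 7 clauses (columns in the order p, q, r, s):
  F F F F  ✗ fails (s + p + r)
  F F F T  ✓ satisfies all
  F F T F  ✓ satisfies all
  F F T T  ✓ satisfies all
  F T F F  ✗ fails (s + q' + r)
  F T F T  ✗ fails (q' + s' + r)
  F T T F  ✓ satisfies all
  F T T T  ✗ fails (s' + q' + r')
  T F F F  ✗ fails (s + p' + r)
  T F F T  ✗ fails (q + p' + r)
  T F T F  ✓ satisfies all
  T F T T  ✓ satisfies all
  T T F F  ✗ fails (s + p' + r)
  T T F T  ✗ fails (q' + s' + p')
  T T T F  ✓ satisfies all
  T T T T  ✗ fails (q' + s' + p')
7 of the 16 rows are models.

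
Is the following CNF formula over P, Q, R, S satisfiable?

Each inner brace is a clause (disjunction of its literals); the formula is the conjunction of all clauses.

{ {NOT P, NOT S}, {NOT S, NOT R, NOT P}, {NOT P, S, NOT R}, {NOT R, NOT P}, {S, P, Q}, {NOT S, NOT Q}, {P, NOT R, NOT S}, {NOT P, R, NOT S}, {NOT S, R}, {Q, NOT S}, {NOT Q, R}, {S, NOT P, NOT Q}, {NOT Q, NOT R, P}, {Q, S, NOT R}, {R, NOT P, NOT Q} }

Branch on P: set P = true.
(NOT S) alone gives S = false.
(NOT R) alone gives R = false.
(NOT Q) alone gives Q = false.
Every clause now holds.
A satisfying assignment: P ↦ true,  Q ↦ false,  R ↦ false,  S ↦ false.

Satisfiable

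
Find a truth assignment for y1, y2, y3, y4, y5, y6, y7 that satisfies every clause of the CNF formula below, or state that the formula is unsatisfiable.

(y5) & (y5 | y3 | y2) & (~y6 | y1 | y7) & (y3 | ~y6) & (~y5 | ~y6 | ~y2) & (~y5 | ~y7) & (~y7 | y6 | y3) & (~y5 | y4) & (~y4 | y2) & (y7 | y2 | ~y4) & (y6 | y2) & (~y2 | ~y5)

The clause (y5) is unit, so y5 = 1.
The clause (~y7) is unit, so y7 = 0.
The clause (y4) is unit, so y4 = 1.
The clause (y2) is unit, so y2 = 1.
That conflicts with the unit clause (~y2).

UNSATISFIABLE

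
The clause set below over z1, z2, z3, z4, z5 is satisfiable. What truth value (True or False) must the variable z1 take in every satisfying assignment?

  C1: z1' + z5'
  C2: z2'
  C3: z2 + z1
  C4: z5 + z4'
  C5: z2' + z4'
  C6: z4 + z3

True

Suppose z1 = 0.
Unit clause (z2') forces z2 = 0.
That conflicts with the unit clause (z2).
So every satisfying assignment has z1 = True.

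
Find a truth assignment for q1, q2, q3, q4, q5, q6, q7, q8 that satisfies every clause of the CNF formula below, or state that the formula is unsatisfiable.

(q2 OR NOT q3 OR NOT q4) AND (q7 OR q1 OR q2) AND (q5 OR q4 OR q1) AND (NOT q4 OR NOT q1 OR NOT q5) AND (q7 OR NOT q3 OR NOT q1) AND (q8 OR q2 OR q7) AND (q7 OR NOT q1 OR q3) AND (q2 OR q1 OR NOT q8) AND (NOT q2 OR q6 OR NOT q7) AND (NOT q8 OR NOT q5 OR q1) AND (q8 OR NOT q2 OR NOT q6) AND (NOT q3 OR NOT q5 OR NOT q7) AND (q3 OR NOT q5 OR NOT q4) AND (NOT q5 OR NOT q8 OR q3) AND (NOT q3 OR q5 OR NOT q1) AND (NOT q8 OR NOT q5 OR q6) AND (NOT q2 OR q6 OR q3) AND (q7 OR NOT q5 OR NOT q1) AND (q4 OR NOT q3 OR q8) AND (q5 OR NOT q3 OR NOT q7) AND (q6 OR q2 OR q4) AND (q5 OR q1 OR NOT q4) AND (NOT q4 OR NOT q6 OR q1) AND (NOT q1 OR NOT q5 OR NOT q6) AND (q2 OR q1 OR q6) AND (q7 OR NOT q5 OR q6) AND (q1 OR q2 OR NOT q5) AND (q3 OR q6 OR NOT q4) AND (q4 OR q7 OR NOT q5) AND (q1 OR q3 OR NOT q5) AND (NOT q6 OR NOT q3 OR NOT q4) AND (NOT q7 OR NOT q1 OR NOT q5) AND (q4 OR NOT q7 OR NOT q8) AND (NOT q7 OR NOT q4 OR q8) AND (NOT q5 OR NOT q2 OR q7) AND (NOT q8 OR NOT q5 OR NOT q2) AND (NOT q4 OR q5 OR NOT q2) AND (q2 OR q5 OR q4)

q1 ↦ true; q2 ↦ false; q3 ↦ false; q4 ↦ true; q5 ↦ false; q6 ↦ true; q7 ↦ true; q8 ↦ true

Suppose q2 = false.
Suppose q3 = false.
Suppose q7 = true.
Suppose q1 = true.
From the singleton clause (NOT q5), q5 = false.
From the singleton clause (q4), q4 = true.
From the singleton clause (q6), q6 = true.
From the singleton clause (q8), q8 = true.
Every clause now holds.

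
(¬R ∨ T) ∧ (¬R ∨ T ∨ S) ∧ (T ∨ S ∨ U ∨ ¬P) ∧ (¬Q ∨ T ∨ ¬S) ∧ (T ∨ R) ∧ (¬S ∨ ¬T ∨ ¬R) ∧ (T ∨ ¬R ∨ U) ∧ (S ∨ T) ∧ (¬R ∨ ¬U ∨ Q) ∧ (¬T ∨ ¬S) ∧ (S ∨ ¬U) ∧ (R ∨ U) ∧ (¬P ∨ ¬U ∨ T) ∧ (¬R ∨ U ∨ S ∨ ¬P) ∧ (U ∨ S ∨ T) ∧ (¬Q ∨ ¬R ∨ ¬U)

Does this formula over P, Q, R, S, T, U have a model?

Yes, satisfiable

Try R = True.
The clause (T) is unit, so T = True.
The clause (¬S) is unit, so S = False.
The clause (¬U) is unit, so U = False.
The clause (¬P) is unit, so P = False.
All clauses hold; Q can take either value.
A satisfying assignment: P=False, Q=False, R=True, S=False, T=True, U=False.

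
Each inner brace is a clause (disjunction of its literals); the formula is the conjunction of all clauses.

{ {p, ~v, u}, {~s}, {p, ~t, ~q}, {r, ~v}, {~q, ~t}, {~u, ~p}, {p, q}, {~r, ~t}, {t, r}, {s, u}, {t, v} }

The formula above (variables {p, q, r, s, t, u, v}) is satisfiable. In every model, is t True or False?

False

Suppose t = 1.
From the singleton clause (~s), s = 0.
From the singleton clause (~q), q = 0.
From the singleton clause (p), p = 1.
From the singleton clause (~u), u = 0.
But (u) is also a unit clause — contradiction.
So every satisfying assignment has t = False.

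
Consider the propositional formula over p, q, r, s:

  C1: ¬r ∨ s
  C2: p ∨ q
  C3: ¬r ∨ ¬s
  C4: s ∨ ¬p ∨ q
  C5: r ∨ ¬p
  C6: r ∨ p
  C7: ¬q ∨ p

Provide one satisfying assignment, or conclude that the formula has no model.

Try r = False.
Unit clause (¬p) forces p = False.
Now (p) is unsatisfied and unit — conflict.
That branch fails; take r = True instead.
Unit clause (s) forces s = True.
Now (¬s) is unsatisfied and unit — conflict.
Either choice for r ends in contradiction.

UNSATISFIABLE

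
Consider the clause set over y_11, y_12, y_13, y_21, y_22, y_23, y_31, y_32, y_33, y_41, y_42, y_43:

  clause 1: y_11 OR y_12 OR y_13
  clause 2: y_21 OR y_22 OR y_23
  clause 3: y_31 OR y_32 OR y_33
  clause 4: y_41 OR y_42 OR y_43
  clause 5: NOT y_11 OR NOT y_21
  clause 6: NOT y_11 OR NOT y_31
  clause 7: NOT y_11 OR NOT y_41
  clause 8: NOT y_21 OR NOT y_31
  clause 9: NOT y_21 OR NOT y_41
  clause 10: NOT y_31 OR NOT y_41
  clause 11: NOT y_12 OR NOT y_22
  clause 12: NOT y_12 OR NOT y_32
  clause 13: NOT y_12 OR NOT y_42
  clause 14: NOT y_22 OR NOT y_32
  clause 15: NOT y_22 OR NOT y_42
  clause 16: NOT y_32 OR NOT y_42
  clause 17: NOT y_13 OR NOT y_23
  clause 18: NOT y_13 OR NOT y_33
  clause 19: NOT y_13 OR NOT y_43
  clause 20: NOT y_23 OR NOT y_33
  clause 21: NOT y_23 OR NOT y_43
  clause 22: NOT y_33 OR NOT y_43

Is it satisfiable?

Try y_11 = false.
Try y_12 = true.
From the singleton clause (NOT y_22), y_22 = false.
From the singleton clause (NOT y_32), y_32 = false.
From the singleton clause (NOT y_42), y_42 = false.
Try y_21 = true.
From the singleton clause (NOT y_31), y_31 = false.
From the singleton clause (y_33), y_33 = true.
From the singleton clause (NOT y_41), y_41 = false.
From the singleton clause (y_43), y_43 = true.
But (NOT y_43) is also a unit clause — contradiction.
That branch fails; take y_21 = false instead.
From the singleton clause (y_23), y_23 = true.
From the singleton clause (NOT y_13), y_13 = false.
From the singleton clause (NOT y_33), y_33 = false.
From the singleton clause (y_31), y_31 = true.
From the singleton clause (NOT y_41), y_41 = false.
From the singleton clause (y_43), y_43 = true.
But (NOT y_43) is also a unit clause — contradiction.
Neither y_21 = true nor y_21 = false works.
That branch fails; take y_12 = false instead.
From the singleton clause (y_13), y_13 = true.
From the singleton clause (NOT y_23), y_23 = false.
From the singleton clause (NOT y_33), y_33 = false.
From the singleton clause (NOT y_43), y_43 = false.
Try y_21 = true.
From the singleton clause (NOT y_31), y_31 = false.
From the singleton clause (y_32), y_32 = true.
From the singleton clause (NOT y_41), y_41 = false.
From the singleton clause (y_42), y_42 = true.
But (NOT y_42) is also a unit clause — contradiction.
That branch fails; take y_21 = false instead.
From the singleton clause (y_22), y_22 = true.
From the singleton clause (NOT y_32), y_32 = false.
From the singleton clause (y_31), y_31 = true.
From the singleton clause (NOT y_41), y_41 = false.
From the singleton clause (y_42), y_42 = true.
But (NOT y_42) is also a unit clause — contradiction.
Neither y_21 = true nor y_21 = false works.
Neither y_12 = true nor y_12 = false works.
That branch fails; take y_11 = true instead.
From the singleton clause (NOT y_21), y_21 = false.
From the singleton clause (NOT y_31), y_31 = false.
From the singleton clause (NOT y_41), y_41 = false.
Try y_22 = true.
From the singleton clause (NOT y_12), y_12 = false.
From the singleton clause (NOT y_32), y_32 = false.
From the singleton clause (y_33), y_33 = true.
From the singleton clause (NOT y_42), y_42 = false.
From the singleton clause (y_43), y_43 = true.
But (NOT y_43) is also a unit clause — contradiction.
That branch fails; take y_22 = false instead.
From the singleton clause (y_23), y_23 = true.
From the singleton clause (NOT y_13), y_13 = false.
From the singleton clause (NOT y_33), y_33 = false.
From the singleton clause (y_32), y_32 = true.
From the singleton clause (NOT y_12), y_12 = false.
From the singleton clause (NOT y_42), y_42 = false.
From the singleton clause (y_43), y_43 = true.
But (NOT y_43) is also a unit clause — contradiction.
Neither y_22 = true nor y_22 = false works.
Neither y_11 = true nor y_11 = false works.
No assignment satisfies every clause.

No, unsatisfiable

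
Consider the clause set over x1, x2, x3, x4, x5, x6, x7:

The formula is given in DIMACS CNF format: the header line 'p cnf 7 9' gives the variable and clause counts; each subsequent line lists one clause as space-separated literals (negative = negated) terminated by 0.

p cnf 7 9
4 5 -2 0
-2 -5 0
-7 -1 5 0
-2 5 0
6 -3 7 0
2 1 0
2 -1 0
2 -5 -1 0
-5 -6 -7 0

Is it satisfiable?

No

Suppose x2 = False.
From the singleton clause (x1), x1 = True.
But (¬x1) is also a unit clause — contradiction.
So x2 must be the other value — set x2 = True.
From the singleton clause (¬x5), x5 = False.
But (x5) is also a unit clause — contradiction.
Neither x2 = True nor x2 = False works.
No assignment satisfies every clause.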